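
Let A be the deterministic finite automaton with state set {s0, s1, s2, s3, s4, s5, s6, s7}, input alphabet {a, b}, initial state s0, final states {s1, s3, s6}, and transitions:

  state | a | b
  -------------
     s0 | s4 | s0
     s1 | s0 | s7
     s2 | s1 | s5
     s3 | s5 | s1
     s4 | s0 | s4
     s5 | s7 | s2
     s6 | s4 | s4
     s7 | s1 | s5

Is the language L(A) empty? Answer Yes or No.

The states reachable from the start state are {s0, s4}.
None of the accepting states {s1, s3, s6} is reachable, so no string is accepted and L(A) = ∅.

Yes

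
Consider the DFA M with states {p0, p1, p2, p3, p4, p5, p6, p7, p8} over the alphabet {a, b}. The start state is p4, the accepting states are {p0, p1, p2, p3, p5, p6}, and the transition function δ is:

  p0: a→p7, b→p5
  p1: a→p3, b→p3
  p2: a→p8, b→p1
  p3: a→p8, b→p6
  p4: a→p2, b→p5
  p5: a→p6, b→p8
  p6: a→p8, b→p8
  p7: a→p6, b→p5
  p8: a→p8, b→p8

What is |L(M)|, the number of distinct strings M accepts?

The useful subgraph on states {p1, p2, p3, p4, p5, p6} is acyclic, so L(M) is finite; the longest accepting path visits 5 useful states, giving maximum string length 4.
Counting accepting paths from p4 by length: 2 of length 1, 2 of length 2, 2 of length 3, 2 of length 4. Total 8.

8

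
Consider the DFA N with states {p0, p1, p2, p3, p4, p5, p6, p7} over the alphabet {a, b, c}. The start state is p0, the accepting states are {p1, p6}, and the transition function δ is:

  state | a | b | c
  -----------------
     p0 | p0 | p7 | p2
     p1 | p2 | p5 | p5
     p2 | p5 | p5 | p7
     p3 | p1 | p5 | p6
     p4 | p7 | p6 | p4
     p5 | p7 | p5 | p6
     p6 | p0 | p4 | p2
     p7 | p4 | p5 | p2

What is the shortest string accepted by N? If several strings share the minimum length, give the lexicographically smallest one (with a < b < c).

A breadth-first search from p0 reaches an accepting state first via the path p0 → p7 → p4 → p6 on input bab.
No string of length < 3 is accepted (BFS exhausts all shorter strings without reaching an accepting state), and bab is the lexicographically least accepting string of length 3.

bab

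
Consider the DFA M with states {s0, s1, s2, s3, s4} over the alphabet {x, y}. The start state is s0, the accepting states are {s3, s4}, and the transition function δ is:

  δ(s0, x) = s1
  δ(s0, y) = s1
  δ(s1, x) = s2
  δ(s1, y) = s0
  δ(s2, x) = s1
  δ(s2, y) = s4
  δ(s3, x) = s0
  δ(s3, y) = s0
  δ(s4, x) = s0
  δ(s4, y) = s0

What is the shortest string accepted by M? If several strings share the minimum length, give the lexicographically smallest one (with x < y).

xxy

A breadth-first search from s0 reaches an accepting state first via the path s0 → s1 → s2 → s4 on input xxy.
No string of length < 3 is accepted (BFS exhausts all shorter strings without reaching an accepting state), and xxy is the lexicographically least accepting string of length 3.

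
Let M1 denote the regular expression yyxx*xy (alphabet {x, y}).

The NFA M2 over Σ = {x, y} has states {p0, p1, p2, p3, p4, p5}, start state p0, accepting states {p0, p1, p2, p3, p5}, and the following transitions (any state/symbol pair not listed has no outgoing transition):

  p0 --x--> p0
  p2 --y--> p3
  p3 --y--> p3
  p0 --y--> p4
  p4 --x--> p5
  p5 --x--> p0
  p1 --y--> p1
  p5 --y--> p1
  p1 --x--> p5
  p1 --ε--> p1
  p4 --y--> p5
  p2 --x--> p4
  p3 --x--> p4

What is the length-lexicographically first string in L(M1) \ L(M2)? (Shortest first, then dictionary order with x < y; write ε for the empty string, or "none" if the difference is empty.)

The string yyxxy is accepted by M1 but not by M2.
No shorter string lies in the difference, and yyxxy is the lexicographically first length-5 string in L(M1) \ L(M2).

yyxxy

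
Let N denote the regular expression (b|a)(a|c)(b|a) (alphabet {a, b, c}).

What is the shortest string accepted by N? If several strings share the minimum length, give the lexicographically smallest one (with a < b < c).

aaa

By inspection of the expression, no string of length less than 3 matches, and aaa is the lexicographically first match of length 3.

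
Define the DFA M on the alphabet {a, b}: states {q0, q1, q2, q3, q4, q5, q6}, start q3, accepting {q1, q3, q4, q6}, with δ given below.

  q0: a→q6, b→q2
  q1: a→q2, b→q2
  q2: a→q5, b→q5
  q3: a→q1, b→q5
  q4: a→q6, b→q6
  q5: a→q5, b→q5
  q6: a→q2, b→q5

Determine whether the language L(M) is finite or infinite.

The useful states (reachable from q3 and able to reach an accepting state) are {q1, q3}.
Restricted to these states the transition graph has no cycle, so every accepting path has bounded length and L is finite.

finite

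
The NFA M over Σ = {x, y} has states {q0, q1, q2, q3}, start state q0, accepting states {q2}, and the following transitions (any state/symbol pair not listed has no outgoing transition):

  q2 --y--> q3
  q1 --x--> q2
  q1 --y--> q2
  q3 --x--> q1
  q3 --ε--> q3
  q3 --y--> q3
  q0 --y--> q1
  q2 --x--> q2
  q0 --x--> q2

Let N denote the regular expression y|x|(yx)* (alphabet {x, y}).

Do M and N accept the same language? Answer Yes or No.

The string xx is accepted by M but rejected by N.
So L(M) ≠ L(N).

No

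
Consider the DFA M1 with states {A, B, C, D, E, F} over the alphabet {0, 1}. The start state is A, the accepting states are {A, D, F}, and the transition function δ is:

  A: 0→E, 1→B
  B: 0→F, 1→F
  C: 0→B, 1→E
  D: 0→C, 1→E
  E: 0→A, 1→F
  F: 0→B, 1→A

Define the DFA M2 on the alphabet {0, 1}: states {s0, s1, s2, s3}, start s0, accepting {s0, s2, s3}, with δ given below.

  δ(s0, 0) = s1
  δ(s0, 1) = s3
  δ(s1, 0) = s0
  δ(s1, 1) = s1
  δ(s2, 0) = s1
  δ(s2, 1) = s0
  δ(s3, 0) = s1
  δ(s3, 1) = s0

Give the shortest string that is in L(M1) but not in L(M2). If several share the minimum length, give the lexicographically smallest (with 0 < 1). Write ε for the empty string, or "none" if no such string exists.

The string 01 is accepted by M1 but not by M2.
No shorter string lies in the difference, and 01 is the lexicographically first length-2 string in L(M1) \ L(M2).

01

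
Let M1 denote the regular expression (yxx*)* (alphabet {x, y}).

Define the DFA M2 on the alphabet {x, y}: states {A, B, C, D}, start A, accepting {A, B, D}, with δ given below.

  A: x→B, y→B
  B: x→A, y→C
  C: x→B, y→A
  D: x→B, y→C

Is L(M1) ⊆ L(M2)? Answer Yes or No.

Converting the expression M1 to a DFA (subset construction, then merging equivalent states) gives the minimal DFA with states {r0, r1, r2, r3}, start state r0, accepting states {r0, r3} and transitions r0: x→r1, y→r2; r1: x→r1, y→r1; r2: x→r3, y→r1; r3: x→r3, y→r2.
Exploring the product automaton M1 × M2 from the start pair (r0, A), following both machines on each input symbol, reaches 8 state pairs: (r0, A), (r1, B), (r2, B), (r1, A), (r1, C), (r3, A), (r3, B), (r2, C).
M1 accepts in {r0, r3} and M2 accepts in {A, B, D}. The reachable pairs whose M1-component is accepting are (r0, A), (r3, A), (r3, B); in each of them the M2-component is accepting too, so the product for L(M1) \ L(M2) (M1-component accepting, M2-component rejecting) has no reachable accepting pair and the difference is empty.
Hence every string in L(M1) is also in L(M2).

Yes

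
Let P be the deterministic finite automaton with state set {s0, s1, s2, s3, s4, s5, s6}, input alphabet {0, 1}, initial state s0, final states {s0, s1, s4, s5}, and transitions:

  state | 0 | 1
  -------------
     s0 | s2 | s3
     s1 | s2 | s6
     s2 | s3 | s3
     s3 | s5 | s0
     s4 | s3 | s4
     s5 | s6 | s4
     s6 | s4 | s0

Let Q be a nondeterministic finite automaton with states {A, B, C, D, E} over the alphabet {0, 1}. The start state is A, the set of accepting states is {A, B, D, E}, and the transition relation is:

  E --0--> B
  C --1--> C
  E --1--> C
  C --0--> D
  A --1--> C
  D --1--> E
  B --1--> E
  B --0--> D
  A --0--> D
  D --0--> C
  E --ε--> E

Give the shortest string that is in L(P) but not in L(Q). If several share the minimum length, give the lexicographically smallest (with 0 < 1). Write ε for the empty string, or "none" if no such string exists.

11

The string 11 is accepted by P but not by Q.
No shorter string lies in the difference, and 11 is the lexicographically first length-2 string in L(P) \ L(Q).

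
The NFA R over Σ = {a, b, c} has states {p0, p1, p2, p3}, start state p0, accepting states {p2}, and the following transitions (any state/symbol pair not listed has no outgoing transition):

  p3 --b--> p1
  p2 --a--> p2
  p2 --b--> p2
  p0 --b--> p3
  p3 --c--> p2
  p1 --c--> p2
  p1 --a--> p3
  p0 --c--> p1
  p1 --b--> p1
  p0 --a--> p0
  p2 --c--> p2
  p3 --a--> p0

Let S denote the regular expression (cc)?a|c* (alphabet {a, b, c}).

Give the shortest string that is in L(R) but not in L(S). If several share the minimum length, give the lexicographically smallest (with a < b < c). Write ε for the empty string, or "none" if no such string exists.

bc

The string bc is accepted by R but not by S.
No shorter string lies in the difference, and bc is the lexicographically first length-2 string in L(R) \ L(S).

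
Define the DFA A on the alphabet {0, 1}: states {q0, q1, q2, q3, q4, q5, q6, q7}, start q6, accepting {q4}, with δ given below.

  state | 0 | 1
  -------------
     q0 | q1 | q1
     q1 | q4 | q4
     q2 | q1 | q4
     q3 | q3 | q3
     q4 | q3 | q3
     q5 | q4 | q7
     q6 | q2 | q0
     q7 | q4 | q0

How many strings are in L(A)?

7

The useful subgraph on states {q0, q1, q2, q4, q6} is acyclic, so L(A) is finite; the longest accepting path visits 4 useful states, giving maximum string length 3.
Counting accepting paths from q6 by length: 1 of length 2, 6 of length 3. Total 7.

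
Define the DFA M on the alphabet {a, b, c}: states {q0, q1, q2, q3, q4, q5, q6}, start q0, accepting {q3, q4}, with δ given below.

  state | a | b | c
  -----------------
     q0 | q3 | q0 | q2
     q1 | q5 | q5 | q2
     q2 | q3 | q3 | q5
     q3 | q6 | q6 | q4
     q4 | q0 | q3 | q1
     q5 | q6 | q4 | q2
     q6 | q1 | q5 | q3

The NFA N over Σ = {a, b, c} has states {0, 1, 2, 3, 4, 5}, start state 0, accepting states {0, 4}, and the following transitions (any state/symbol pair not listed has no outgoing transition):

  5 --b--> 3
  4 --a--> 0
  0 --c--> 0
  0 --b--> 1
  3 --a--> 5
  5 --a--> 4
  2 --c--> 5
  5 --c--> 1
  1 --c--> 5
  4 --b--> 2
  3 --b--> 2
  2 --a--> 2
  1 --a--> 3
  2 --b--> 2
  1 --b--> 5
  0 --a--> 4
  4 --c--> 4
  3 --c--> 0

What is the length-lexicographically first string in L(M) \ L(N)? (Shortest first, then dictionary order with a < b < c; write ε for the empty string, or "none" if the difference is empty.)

The string ba is accepted by M but not by N.
No shorter string lies in the difference, and ba is the lexicographically first length-2 string in L(M) \ L(N).

ba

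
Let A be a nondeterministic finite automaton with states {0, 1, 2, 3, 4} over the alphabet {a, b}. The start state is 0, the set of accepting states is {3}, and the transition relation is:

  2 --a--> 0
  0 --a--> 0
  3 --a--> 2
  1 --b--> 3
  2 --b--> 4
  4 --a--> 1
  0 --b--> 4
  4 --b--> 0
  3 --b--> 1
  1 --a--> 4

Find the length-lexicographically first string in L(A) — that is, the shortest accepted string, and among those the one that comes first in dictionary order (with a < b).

A breadth-first search from 0 reaches an accepting state first via the path 0 → 4 → 1 → 3 on input bab.
No string of length < 3 is accepted (BFS exhausts all shorter strings without reaching an accepting state), and bab is the lexicographically least accepting string of length 3.

bab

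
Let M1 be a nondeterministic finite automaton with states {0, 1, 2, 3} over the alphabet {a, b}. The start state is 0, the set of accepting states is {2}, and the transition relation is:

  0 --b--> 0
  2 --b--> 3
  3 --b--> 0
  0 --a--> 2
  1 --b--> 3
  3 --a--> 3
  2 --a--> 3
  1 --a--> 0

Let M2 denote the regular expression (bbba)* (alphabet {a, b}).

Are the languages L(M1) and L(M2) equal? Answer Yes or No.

The string a is accepted by M1 but rejected by M2.
So L(M1) ≠ L(M2).

No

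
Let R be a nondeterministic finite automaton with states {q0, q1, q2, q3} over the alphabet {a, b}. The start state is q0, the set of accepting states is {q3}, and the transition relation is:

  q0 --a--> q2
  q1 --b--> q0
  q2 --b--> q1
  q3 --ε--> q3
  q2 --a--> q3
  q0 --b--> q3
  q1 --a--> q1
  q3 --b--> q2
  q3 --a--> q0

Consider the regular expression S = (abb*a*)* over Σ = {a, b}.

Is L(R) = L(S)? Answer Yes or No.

The string b is accepted by R but rejected by S.
So L(R) ≠ L(S).

No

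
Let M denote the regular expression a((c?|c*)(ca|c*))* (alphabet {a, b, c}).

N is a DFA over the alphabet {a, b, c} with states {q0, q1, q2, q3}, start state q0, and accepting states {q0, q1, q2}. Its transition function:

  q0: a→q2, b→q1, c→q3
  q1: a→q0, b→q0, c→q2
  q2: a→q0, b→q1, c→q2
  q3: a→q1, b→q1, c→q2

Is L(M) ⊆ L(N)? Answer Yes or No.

The string acac is in L(M) but not in L(N).
So L(M) ⊄ L(N).

No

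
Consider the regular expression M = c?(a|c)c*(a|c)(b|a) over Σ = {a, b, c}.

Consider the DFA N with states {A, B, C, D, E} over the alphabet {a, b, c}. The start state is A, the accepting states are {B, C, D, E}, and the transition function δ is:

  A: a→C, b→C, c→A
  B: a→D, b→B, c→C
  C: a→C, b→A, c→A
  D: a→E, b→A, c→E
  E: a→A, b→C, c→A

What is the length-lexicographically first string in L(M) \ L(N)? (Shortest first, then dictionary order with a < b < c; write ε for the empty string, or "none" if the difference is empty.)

aab

The string aab is accepted by M but not by N.
No shorter string lies in the difference, and aab is the lexicographically first length-3 string in L(M) \ L(N).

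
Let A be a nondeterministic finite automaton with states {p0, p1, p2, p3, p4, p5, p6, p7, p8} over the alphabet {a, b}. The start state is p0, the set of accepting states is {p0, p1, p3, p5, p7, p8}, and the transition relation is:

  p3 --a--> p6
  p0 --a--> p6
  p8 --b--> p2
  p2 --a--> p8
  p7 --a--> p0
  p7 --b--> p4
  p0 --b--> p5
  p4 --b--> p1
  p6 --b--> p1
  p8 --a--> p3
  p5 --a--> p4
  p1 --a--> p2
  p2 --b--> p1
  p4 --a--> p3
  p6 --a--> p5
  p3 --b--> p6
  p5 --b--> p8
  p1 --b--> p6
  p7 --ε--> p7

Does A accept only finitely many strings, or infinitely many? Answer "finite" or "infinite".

infinite

State p8 is reachable from the start and can reach an accepting state, and it lies on the cycle p8 → p2 → p8.
Traversing that cycle any number of times yields accepted strings of unbounded length, so the language is infinite.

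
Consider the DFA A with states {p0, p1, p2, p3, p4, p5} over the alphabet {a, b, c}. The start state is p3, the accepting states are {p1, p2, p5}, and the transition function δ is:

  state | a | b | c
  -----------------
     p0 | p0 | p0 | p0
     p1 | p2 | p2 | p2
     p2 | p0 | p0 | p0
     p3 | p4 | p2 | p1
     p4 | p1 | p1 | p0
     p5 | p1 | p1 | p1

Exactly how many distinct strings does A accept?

The useful subgraph on states {p1, p2, p3, p4} is acyclic, so L(A) is finite; the longest accepting path visits 4 useful states, giving maximum string length 3.
Counting accepting paths from p3 by length: 2 of length 1, 5 of length 2, 6 of length 3. Total 13.

13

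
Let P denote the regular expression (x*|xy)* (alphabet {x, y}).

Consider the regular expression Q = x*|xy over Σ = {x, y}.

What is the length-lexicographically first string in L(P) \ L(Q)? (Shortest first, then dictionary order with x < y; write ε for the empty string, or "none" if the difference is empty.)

xxy

The string xxy is accepted by P but not by Q.
No shorter string lies in the difference, and xxy is the lexicographically first length-3 string in L(P) \ L(Q).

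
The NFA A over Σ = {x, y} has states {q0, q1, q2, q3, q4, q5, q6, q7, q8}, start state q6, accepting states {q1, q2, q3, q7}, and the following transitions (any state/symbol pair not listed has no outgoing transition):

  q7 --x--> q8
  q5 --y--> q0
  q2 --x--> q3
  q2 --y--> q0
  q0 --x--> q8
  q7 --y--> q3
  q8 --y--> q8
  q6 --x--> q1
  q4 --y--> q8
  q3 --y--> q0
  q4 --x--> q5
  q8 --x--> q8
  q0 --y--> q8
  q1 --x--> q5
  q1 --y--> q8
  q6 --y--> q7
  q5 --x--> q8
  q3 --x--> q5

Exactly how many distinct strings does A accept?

The useful subgraph on states {q1, q3, q6, q7} is acyclic, so L(A) is finite; the longest accepting path visits 3 useful states, giving maximum string length 2.
Counting accepting paths from q6 by length: 2 of length 1, 1 of length 2. Total 3.

3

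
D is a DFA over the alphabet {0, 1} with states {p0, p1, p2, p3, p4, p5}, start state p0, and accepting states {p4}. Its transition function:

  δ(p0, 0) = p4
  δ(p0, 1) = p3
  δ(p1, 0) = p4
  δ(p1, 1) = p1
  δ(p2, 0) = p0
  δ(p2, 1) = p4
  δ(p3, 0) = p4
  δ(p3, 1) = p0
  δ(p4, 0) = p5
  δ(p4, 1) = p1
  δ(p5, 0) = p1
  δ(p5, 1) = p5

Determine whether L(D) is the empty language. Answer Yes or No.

No

The string 0 is accepted: the run p0 → p4 ends in the accepting state p4.
Since at least one string is accepted, L(D) is not empty.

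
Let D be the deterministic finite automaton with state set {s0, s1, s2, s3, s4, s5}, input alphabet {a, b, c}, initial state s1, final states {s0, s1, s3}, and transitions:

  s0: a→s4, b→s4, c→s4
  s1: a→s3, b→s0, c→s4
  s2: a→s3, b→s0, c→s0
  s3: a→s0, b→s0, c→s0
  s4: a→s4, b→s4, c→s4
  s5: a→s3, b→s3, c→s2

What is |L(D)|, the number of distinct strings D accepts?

The useful subgraph on states {s0, s1, s3} is acyclic, so L(D) is finite; the longest accepting path visits 3 useful states, giving maximum string length 2.
Counting accepting paths from s1 by length: 1 of length 0, 2 of length 1, 3 of length 2. Total 6.

6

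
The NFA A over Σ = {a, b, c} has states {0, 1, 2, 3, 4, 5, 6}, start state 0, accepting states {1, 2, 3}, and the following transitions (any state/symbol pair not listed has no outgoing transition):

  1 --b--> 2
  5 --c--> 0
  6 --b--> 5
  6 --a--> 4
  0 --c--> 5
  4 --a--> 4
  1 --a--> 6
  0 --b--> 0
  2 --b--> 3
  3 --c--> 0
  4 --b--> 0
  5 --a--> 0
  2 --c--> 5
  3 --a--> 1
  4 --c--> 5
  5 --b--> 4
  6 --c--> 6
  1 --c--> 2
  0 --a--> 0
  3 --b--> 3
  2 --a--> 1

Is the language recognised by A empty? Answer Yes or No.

The states reachable from the start state are {0, 4, 5}.
None of the accepting states {1, 2, 3} is reachable, so no string is accepted and L(A) = ∅.

Yes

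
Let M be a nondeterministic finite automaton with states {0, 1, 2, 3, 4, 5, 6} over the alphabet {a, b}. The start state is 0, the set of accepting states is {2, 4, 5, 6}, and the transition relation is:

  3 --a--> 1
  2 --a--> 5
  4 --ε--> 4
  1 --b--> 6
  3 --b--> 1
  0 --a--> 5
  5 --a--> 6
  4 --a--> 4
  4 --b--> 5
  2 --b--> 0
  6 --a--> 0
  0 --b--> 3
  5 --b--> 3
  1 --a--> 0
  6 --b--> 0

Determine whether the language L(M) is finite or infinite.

infinite

State 0 is reachable from the start and can reach an accepting state, and it lies on the cycle 0 → 3 → 1 → 0.
Traversing that cycle any number of times yields accepted strings of unbounded length, so the language is infinite.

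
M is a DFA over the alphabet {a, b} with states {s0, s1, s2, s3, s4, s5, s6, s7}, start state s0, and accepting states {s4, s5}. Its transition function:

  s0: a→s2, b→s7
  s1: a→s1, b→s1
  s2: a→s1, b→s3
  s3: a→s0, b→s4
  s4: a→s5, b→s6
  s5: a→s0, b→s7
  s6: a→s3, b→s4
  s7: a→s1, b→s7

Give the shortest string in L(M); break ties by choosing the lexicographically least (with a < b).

abb

A breadth-first search from s0 reaches an accepting state first via the path s0 → s2 → s3 → s4 on input abb.
No string of length < 3 is accepted (BFS exhausts all shorter strings without reaching an accepting state), and abb is the lexicographically least accepting string of length 3.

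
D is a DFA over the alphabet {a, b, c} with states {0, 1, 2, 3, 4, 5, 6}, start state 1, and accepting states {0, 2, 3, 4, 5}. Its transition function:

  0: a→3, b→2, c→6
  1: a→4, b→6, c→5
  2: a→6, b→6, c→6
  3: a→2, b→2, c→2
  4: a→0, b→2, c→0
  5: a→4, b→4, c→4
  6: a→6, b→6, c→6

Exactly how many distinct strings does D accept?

The useful subgraph on states {0, 1, 2, 3, 4, 5} is acyclic, so L(D) is finite; the longest accepting path visits 6 useful states, giving maximum string length 5.
Counting accepting paths from 1 by length: 2 of length 1, 6 of length 2, 13 of length 3, 18 of length 4, 18 of length 5. Total 57.

57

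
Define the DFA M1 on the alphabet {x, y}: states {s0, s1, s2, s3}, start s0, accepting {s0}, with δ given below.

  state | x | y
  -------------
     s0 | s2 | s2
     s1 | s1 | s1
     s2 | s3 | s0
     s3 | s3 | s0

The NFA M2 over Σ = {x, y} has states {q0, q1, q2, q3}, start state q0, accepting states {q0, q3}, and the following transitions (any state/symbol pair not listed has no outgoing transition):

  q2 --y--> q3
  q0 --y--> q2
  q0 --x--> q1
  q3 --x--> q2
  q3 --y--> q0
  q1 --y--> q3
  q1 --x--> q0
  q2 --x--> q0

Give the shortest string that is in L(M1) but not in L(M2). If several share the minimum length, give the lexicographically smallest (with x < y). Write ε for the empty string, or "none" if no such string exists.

The string xxy is accepted by M1 but not by M2.
No shorter string lies in the difference, and xxy is the lexicographically first length-3 string in L(M1) \ L(M2).

xxy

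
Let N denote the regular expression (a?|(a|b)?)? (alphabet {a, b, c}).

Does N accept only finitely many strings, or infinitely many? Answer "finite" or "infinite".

finite

The expression contains no Kleene star (every subexpression denotes a finite set), so L(N) is finite.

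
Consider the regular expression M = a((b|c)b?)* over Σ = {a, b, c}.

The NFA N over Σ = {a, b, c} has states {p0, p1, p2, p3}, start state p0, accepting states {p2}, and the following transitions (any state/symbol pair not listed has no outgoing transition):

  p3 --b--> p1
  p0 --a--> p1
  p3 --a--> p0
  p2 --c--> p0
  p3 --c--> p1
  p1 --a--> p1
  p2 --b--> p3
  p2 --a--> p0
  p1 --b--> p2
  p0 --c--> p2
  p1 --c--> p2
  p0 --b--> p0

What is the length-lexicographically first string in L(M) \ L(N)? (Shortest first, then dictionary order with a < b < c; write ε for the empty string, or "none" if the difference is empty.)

a

The string a is accepted by M but not by N.
No shorter string lies in the difference, and a is the lexicographically first length-1 string in L(M) \ L(N).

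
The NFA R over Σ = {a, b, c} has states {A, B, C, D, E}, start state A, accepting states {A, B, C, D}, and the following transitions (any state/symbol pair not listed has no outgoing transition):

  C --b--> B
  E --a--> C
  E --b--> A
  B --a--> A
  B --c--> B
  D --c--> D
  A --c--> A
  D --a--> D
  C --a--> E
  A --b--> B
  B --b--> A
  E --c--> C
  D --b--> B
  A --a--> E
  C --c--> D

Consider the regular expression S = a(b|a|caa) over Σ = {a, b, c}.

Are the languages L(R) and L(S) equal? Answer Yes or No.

No

The empty string ε is accepted by R but rejected by S.
So L(R) ≠ L(S).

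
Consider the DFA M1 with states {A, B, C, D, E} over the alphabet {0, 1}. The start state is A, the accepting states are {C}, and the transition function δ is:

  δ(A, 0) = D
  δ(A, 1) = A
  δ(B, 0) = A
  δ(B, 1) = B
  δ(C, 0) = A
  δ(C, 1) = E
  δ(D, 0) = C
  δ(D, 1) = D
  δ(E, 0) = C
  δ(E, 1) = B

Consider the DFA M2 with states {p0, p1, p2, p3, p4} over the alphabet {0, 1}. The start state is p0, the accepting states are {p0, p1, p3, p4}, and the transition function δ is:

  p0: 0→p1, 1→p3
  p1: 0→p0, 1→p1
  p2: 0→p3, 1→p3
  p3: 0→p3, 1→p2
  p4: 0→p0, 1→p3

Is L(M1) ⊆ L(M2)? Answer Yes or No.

Exploring the product automaton M1 × M2 from the start pair (A, p0), following both machines on each input symbol, reaches 17 state pairs: (A, p0), (D, p1), (A, p3), (C, p0), (D, p3), (A, p2), (A, p1), (E, p3), (C, p3), (D, p2), (D, p0), (B, p2), (E, p2), (C, p1), (B, p3), (E, p1), (B, p1).
M1 accepts in {C} and M2 accepts in {p0, p1, p3, p4}. The reachable pairs whose M1-component is accepting are (C, p0), (C, p3), (C, p1); in each of them the M2-component is accepting too, so the product for L(M1) \ L(M2) (M1-component accepting, M2-component rejecting) has no reachable accepting pair and the difference is empty.
Hence every string in L(M1) is also in L(M2).

Yes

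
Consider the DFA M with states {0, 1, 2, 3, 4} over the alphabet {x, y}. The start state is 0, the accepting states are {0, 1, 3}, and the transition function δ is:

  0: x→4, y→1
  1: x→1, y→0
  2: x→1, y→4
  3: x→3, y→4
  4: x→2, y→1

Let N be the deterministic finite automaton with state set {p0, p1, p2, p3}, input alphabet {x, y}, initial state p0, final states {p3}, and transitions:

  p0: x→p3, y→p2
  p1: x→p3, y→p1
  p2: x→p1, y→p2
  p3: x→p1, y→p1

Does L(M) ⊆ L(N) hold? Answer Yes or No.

No

The empty string ε is in L(M) but not in L(N).
So L(M) ⊄ L(N).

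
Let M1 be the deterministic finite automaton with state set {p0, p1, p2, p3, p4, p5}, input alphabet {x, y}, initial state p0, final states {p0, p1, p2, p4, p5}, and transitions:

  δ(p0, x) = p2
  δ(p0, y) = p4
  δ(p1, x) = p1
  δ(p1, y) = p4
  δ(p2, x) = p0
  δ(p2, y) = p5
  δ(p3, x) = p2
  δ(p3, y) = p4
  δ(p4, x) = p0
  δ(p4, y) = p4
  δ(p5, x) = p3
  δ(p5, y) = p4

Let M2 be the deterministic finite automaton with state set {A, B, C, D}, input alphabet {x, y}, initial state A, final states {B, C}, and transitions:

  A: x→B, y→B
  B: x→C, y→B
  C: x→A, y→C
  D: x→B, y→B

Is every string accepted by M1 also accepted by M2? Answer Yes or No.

No

The empty string ε is in L(M1) but not in L(M2).
So L(M1) ⊄ L(M2).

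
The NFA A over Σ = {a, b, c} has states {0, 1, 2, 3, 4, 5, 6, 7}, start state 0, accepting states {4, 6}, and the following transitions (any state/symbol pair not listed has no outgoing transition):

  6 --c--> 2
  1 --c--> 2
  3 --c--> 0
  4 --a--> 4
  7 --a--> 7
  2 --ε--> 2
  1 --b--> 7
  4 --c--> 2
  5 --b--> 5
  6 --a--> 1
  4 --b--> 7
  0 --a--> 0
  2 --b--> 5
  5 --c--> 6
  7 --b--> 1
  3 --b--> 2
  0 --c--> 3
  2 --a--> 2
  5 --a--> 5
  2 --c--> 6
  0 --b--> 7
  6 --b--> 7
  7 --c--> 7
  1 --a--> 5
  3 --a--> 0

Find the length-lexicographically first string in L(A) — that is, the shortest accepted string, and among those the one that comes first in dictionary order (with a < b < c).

A breadth-first search from 0 reaches an accepting state first via the path 0 → 3 → 2 → 6 on input cbc.
No string of length < 3 is accepted (BFS exhausts all shorter strings without reaching an accepting state), and cbc is the lexicographically least accepting string of length 3.

cbc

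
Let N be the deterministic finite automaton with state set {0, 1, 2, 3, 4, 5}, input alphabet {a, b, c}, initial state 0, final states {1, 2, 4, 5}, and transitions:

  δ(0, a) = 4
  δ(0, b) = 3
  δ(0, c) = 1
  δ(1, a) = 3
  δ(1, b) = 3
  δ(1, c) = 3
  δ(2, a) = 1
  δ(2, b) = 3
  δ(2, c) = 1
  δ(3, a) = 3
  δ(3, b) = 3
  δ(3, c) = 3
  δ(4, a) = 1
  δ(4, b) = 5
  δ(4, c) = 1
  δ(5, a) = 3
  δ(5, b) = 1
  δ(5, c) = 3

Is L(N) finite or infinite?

The useful states (reachable from 0 and able to reach an accepting state) are {0, 1, 4, 5}.
Restricted to these states the transition graph has no cycle, so every accepting path has bounded length and L is finite.

finite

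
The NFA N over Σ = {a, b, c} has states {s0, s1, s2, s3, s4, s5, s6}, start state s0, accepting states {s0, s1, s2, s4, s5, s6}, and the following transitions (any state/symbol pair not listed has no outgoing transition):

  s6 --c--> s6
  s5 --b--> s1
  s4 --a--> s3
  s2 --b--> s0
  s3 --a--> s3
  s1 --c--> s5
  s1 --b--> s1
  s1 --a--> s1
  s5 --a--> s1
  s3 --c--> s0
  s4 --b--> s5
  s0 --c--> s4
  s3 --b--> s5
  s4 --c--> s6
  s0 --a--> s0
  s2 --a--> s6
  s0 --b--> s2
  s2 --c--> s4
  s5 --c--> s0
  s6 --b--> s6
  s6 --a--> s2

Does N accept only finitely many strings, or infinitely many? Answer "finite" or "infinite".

infinite

State s0 is reachable from the start and can reach an accepting state, and it lies on the cycle s0 → s0.
Traversing that cycle any number of times yields accepted strings of unbounded length, so the language is infinite.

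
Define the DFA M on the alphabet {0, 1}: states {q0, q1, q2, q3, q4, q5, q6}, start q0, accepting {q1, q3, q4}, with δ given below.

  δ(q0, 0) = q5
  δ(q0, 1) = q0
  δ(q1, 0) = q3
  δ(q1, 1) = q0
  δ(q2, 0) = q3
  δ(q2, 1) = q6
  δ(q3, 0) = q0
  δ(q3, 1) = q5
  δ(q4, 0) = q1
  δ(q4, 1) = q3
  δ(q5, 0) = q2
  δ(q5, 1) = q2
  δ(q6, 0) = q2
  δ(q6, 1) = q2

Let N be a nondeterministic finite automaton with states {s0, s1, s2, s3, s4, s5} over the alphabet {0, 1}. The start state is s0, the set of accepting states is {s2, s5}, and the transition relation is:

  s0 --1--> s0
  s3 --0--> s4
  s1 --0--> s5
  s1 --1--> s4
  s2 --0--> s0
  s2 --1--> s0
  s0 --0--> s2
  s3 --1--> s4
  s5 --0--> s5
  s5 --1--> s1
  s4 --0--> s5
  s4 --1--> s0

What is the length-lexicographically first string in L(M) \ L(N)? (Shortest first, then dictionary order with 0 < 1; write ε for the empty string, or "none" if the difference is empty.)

00100

The string 00100 is accepted by M but not by N.
No shorter string lies in the difference, and 00100 is the lexicographically first length-5 string in L(M) \ L(N).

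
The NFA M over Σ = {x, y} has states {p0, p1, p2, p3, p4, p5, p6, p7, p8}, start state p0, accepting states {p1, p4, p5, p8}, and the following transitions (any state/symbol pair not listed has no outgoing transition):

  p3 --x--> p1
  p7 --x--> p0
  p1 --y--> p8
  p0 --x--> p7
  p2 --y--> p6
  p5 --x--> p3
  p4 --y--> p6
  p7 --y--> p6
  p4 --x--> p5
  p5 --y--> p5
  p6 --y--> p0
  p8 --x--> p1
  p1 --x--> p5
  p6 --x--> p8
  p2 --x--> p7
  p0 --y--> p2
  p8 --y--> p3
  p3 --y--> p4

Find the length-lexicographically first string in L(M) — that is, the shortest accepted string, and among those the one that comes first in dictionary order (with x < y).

xyx

A breadth-first search from p0 reaches an accepting state first via the path p0 → p7 → p6 → p8 on input xyx.
No string of length < 3 is accepted (BFS exhausts all shorter strings without reaching an accepting state), and xyx is the lexicographically least accepting string of length 3.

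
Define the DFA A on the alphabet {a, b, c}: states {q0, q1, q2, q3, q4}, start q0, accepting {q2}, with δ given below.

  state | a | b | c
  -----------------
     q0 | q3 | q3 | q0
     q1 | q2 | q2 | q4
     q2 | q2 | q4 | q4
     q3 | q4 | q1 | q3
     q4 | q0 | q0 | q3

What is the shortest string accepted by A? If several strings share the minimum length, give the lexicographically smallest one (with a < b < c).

A breadth-first search from q0 reaches an accepting state first via the path q0 → q3 → q1 → q2 on input aba.
No string of length < 3 is accepted (BFS exhausts all shorter strings without reaching an accepting state), and aba is the lexicographically least accepting string of length 3.

aba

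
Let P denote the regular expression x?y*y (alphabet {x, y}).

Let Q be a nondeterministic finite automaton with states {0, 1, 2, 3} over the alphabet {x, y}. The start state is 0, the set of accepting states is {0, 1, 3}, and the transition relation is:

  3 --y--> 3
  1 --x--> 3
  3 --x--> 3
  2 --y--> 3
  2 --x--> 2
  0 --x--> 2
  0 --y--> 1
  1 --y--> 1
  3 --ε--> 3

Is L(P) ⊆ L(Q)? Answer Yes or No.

Converting the expression P to a DFA (subset construction, then merging equivalent states) gives the minimal DFA with states {p0, p1, p2, p3}, start state p0, accepting states {p2} and transitions p0: x→p1, y→p2; p1: x→p3, y→p2; p2: x→p3, y→p2; p3: x→p3, y→p3.
Exploring the product automaton P × Q from the start pair (p0, 0), following both machines on each input symbol, reaches 6 state pairs: (p0, 0), (p1, 2), (p2, 1), (p3, 2), (p2, 3), (p3, 3).
P accepts in {p2} and Q accepts in {0, 1, 3}. The reachable pairs whose P-component is accepting are (p2, 1), (p2, 3); in each of them the Q-component is accepting too, so the product for L(P) \ L(Q) (P-component accepting, Q-component rejecting) has no reachable accepting pair and the difference is empty.
Hence every string in L(P) is also in L(Q).

Yes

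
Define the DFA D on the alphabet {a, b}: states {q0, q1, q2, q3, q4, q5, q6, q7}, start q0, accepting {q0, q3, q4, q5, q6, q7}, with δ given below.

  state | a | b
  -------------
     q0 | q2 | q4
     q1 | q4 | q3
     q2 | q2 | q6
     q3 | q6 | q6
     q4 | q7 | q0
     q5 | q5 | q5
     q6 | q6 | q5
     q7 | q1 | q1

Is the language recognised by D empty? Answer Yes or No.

The empty string ε is accepted: the run q0 ends in the accepting state q0.
Since at least one string is accepted, L(D) is not empty.

No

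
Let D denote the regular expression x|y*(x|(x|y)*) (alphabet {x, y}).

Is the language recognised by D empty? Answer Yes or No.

No

The empty string ε matches the expression, so it belongs to L(D).
Since L(D) contains at least one string, it is not empty.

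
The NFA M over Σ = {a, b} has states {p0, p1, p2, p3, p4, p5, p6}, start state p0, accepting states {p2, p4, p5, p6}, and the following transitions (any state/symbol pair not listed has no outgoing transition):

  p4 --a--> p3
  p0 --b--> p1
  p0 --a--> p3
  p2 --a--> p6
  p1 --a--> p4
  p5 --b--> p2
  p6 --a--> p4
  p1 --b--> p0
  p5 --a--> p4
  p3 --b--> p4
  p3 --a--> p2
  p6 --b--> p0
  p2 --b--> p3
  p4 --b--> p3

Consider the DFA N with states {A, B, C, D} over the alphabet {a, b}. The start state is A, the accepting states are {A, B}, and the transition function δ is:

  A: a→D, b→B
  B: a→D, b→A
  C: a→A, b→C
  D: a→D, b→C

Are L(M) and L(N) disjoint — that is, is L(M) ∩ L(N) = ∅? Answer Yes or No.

No

The string aaba is accepted by both M and N.
Hence L(M) ∩ L(N) ≠ ∅.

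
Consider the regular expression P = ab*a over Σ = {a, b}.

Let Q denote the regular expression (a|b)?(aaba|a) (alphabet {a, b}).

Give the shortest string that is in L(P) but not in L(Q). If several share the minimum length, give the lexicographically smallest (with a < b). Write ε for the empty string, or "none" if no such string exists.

The string aba is accepted by P but not by Q.
No shorter string lies in the difference, and aba is the lexicographically first length-3 string in L(P) \ L(Q).

aba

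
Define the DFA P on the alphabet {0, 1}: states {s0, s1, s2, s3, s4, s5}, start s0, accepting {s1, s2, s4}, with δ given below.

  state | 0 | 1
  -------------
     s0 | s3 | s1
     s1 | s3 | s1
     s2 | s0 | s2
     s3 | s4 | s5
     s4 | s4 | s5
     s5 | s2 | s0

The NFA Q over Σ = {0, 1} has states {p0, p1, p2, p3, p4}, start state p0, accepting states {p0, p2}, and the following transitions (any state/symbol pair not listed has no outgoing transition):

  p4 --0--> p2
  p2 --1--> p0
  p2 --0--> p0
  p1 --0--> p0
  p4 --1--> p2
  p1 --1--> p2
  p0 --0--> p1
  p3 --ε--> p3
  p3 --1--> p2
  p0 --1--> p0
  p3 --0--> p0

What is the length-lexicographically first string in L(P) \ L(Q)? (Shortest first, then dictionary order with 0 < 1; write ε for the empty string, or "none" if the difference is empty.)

000

The string 000 is accepted by P but not by Q.
No shorter string lies in the difference, and 000 is the lexicographically first length-3 string in L(P) \ L(Q).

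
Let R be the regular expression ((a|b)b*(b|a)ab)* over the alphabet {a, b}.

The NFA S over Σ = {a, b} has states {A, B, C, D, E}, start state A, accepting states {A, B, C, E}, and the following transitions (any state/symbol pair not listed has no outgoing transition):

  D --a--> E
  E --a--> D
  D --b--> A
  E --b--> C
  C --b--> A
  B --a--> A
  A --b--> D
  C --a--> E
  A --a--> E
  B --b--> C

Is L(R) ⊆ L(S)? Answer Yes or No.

Yes

Converting the expression R to a DFA (subset construction, then merging equivalent states) gives the minimal DFA with states {r0, r1, r2, r3, r4, r5, r6}, start state r0, accepting states {r0} and transitions r0: a→r1, b→r1; r1: a→r2, b→r3; r2: a→r4, b→r5; r3: a→r6, b→r3; r4: a→r5, b→r0; r5: a→r5, b→r5; r6: a→r4, b→r0.
Exploring the product automaton R × S from the start pair (r0, A), following both machines on each input symbol, reaches 17 state pairs: (r0, A), (r1, E), (r1, D), (r2, D), (r3, C), (r2, E), (r3, A), (r4, E), (r5, A), (r6, E), (r4, D), (r5, C), (r3, D), (r5, D), (r0, C), (r5, E), (r1, A).
R accepts in {r0} and S accepts in {A, B, C, E}. The reachable pairs whose R-component is accepting are (r0, A), (r0, C); in each of them the S-component is accepting too, so the product for L(R) \ L(S) (R-component accepting, S-component rejecting) has no reachable accepting pair and the difference is empty.
Hence every string in L(R) is also in L(S).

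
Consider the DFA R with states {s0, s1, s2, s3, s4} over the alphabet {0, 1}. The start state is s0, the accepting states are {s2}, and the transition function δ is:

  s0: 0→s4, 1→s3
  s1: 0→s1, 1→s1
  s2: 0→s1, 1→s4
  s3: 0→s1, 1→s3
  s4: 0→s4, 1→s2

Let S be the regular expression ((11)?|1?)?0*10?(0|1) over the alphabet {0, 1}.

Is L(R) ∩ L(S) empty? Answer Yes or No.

Yes

Converting the expression S to a DFA (subset construction, then merging equivalent states) gives the minimal DFA with states {r0, r1, r2, r3, r4, r5, r6, r7, r8, r9, r10}, start state r0, accepting states {r4, r5, r6, r7, r8, r9} and transitions r0: 0→r1, 1→r2; r1: 0→r1, 1→r3; r2: 0→r4, 1→r5; r3: 0→r6, 1→r7; r4: 0→r8, 1→r9; r5: 0→r4, 1→r9; r6: 0→r7, 1→r7; r7: 0→r10, 1→r10; r8: 0→r1, 1→r3; r9: 0→r6, 1→r7; r10: 0→r10, 1→r10.
Exploring the product automaton R × S from the start pair (s0, r0), following both machines on each input symbol, reaches 19 state pairs: (s0, r0), (s4, r1), (s3, r2), (s2, r3), (s1, r4), (s3, r5), (s1, r6), (s4, r7), (s1, r8), (s1, r9), (s3, r9), (s1, r7), (s4, r10), (s2, r10), (s1, r1), (s1, r3), (s3, r7), (s1, r10), (s3, r10).
R accepts in {s2} and S accepts in {r4, r5, r6, r7, r8, r9}; no reachable pair has both components accepting, so no string drives both machines to acceptance simultaneously and L(R) ∩ L(S) = ∅.
So no string is accepted by both, and the intersection is empty.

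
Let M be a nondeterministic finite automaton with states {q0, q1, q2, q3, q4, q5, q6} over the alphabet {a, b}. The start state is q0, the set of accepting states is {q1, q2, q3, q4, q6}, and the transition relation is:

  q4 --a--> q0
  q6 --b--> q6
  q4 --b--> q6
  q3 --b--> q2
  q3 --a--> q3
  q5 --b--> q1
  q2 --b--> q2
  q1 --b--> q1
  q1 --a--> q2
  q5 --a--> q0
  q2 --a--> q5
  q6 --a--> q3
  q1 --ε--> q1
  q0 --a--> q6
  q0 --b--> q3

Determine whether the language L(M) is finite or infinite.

infinite

State q2 is reachable from the start and can reach an accepting state, and it lies on the cycle q2 → q2.
Traversing that cycle any number of times yields accepted strings of unbounded length, so the language is infinite.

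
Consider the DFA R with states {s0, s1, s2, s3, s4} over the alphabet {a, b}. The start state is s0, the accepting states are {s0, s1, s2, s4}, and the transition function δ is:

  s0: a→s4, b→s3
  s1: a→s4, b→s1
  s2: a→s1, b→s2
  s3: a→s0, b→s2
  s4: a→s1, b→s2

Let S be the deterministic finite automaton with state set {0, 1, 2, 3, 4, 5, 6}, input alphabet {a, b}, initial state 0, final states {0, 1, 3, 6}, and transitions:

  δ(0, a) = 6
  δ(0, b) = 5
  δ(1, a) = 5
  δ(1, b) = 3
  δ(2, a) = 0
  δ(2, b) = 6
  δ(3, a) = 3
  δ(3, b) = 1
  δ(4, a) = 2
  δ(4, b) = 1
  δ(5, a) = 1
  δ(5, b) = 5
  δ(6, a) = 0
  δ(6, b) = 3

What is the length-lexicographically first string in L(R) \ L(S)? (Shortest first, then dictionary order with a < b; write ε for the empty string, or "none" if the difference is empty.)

bb

The string bb is accepted by R but not by S.
No shorter string lies in the difference, and bb is the lexicographically first length-2 string in L(R) \ L(S).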